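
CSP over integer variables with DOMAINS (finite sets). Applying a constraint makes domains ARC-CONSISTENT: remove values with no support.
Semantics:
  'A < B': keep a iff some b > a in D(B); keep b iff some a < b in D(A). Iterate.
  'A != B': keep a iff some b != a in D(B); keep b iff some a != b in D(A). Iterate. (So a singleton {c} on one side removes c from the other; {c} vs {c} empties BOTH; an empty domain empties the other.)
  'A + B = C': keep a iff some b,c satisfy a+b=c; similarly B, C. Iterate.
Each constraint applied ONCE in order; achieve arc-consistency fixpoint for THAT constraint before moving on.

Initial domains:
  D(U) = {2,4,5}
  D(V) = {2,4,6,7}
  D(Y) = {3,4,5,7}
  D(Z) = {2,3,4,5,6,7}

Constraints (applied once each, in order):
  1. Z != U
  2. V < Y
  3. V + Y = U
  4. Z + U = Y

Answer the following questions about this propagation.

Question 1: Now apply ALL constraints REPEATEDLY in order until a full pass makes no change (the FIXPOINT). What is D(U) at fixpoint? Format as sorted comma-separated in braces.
Answer: {}

Derivation:
pass 0 (initial): D(U)={2,4,5}
pass 1: U {2,4,5}->{}; V {2,4,6,7}->{2}; Y {3,4,5,7}->{}; Z {2,3,4,5,6,7}->{}
pass 2: V {2}->{}
pass 3: no change
Fixpoint after 3 passes: D(U) = {}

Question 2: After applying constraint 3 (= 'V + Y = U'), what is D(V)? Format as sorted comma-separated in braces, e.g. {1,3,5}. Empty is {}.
Answer: {2}

Derivation:
Constraint 1 (Z != U) on D(Z)={2,3,4,5,6,7} D(U)={2,4,5}: no change
Constraint 2 (V < Y) on D(V)={2,4,6,7} D(Y)={3,4,5,7}: V {2,4,6,7}->{2,4,6}
Constraint 3 (V + Y = U) on D(V)={2,4,6} D(Y)={3,4,5,7} D(U)={2,4,5}: V {2,4,6}->{2}; Y {3,4,5,7}->{3}; U {2,4,5}->{5}
So after constraint 3: D(V) = {2}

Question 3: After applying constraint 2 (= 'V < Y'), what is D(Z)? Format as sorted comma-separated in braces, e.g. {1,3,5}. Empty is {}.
Answer: {2,3,4,5,6,7}

Derivation:
Constraint 1 (Z != U) on D(Z)={2,3,4,5,6,7} D(U)={2,4,5}: no change
Constraint 2 (V < Y) on D(V)={2,4,6,7} D(Y)={3,4,5,7}: V {2,4,6,7}->{2,4,6}
So after constraint 2: D(Z) = {2,3,4,5,6,7}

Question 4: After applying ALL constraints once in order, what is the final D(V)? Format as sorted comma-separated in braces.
Answer: {2}

Derivation:
Constraint 1 (Z != U) on D(Z)={2,3,4,5,6,7} D(U)={2,4,5}: no change
Constraint 2 (V < Y) on D(V)={2,4,6,7} D(Y)={3,4,5,7}: V {2,4,6,7}->{2,4,6}
Constraint 3 (V + Y = U) on D(V)={2,4,6} D(Y)={3,4,5,7} D(U)={2,4,5}: V {2,4,6}->{2}; Y {3,4,5,7}->{3}; U {2,4,5}->{5}
Constraint 4 (Z + U = Y) on D(Z)={2,3,4,5,6,7} D(U)={5} D(Y)={3}: Z {2,3,4,5,6,7}->{}; U {5}->{}; Y {3}->{}
So after all 4 constraints: D(V) = {2}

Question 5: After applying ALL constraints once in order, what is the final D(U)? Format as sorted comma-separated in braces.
Constraint 1 (Z != U) on D(Z)={2,3,4,5,6,7} D(U)={2,4,5}: no change
Constraint 2 (V < Y) on D(V)={2,4,6,7} D(Y)={3,4,5,7}: V {2,4,6,7}->{2,4,6}
Constraint 3 (V + Y = U) on D(V)={2,4,6} D(Y)={3,4,5,7} D(U)={2,4,5}: V {2,4,6}->{2}; Y {3,4,5,7}->{3}; U {2,4,5}->{5}
Constraint 4 (Z + U = Y) on D(Z)={2,3,4,5,6,7} D(U)={5} D(Y)={3}: Z {2,3,4,5,6,7}->{}; U {5}->{}; Y {3}->{}
So after all 4 constraints: D(U) = {}

Answer: {}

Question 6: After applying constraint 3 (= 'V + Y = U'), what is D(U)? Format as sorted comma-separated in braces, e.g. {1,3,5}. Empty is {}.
Constraint 1 (Z != U) on D(Z)={2,3,4,5,6,7} D(U)={2,4,5}: no change
Constraint 2 (V < Y) on D(V)={2,4,6,7} D(Y)={3,4,5,7}: V {2,4,6,7}->{2,4,6}
Constraint 3 (V + Y = U) on D(V)={2,4,6} D(Y)={3,4,5,7} D(U)={2,4,5}: V {2,4,6}->{2}; Y {3,4,5,7}->{3}; U {2,4,5}->{5}
So after constraint 3: D(U) = {5}

Answer: {5}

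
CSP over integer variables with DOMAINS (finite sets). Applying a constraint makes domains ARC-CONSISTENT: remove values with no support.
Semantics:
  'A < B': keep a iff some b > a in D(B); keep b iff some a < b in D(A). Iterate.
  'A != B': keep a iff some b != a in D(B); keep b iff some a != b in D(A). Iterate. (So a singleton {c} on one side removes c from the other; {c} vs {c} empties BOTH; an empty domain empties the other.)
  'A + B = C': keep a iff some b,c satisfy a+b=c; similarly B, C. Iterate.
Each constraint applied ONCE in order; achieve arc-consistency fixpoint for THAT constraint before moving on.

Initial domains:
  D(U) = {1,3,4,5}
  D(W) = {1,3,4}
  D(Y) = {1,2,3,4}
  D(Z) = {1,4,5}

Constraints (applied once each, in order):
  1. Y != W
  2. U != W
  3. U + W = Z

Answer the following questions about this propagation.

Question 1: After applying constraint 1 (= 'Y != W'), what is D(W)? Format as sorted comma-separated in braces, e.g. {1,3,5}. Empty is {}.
Constraint 1 (Y != W) on D(Y)={1,2,3,4} D(W)={1,3,4}: no change
So after constraint 1: D(W) = {1,3,4}

Answer: {1,3,4}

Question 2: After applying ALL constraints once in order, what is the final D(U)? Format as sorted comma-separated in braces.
Answer: {1,3,4}

Derivation:
Constraint 1 (Y != W) on D(Y)={1,2,3,4} D(W)={1,3,4}: no change
Constraint 2 (U != W) on D(U)={1,3,4,5} D(W)={1,3,4}: no change
Constraint 3 (U + W = Z) on D(U)={1,3,4,5} D(W)={1,3,4} D(Z)={1,4,5}: U {1,3,4,5}->{1,3,4}; Z {1,4,5}->{4,5}
So after all 3 constraints: D(U) = {1,3,4}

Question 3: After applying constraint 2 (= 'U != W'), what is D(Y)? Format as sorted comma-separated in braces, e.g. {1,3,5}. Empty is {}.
Answer: {1,2,3,4}

Derivation:
Constraint 1 (Y != W) on D(Y)={1,2,3,4} D(W)={1,3,4}: no change
Constraint 2 (U != W) on D(U)={1,3,4,5} D(W)={1,3,4}: no change
So after constraint 2: D(Y) = {1,2,3,4}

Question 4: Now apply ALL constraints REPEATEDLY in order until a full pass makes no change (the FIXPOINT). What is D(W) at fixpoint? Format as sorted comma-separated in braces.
Answer: {1,3,4}

Derivation:
pass 0 (initial): D(W)={1,3,4}
pass 1: U {1,3,4,5}->{1,3,4}; Z {1,4,5}->{4,5}
pass 2: no change
Fixpoint after 2 passes: D(W) = {1,3,4}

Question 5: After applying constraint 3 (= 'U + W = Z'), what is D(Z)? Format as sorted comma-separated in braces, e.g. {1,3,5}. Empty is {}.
Answer: {4,5}

Derivation:
Constraint 1 (Y != W) on D(Y)={1,2,3,4} D(W)={1,3,4}: no change
Constraint 2 (U != W) on D(U)={1,3,4,5} D(W)={1,3,4}: no change
Constraint 3 (U + W = Z) on D(U)={1,3,4,5} D(W)={1,3,4} D(Z)={1,4,5}: U {1,3,4,5}->{1,3,4}; Z {1,4,5}->{4,5}
So after constraint 3: D(Z) = {4,5}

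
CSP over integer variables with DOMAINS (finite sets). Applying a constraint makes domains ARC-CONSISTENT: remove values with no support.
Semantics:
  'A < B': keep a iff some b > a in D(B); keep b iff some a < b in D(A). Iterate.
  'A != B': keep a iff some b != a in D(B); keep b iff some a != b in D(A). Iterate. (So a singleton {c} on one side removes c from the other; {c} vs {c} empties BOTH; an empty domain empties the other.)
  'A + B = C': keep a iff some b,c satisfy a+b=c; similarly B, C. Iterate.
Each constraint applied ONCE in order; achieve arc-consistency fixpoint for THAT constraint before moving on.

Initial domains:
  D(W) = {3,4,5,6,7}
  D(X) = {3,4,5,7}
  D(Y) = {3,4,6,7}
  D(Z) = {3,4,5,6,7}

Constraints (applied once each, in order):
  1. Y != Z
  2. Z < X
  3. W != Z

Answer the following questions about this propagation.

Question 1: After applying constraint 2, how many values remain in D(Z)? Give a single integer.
Answer: 4

Derivation:
Constraint 1 (Y != Z) on D(Y)={3,4,6,7} D(Z)={3,4,5,6,7}: no change
Constraint 2 (Z < X) on D(Z)={3,4,5,6,7} D(X)={3,4,5,7}: Z {3,4,5,6,7}->{3,4,5,6}; X {3,4,5,7}->{4,5,7}
So after constraint 2: D(Z)={3,4,5,6}, size = 4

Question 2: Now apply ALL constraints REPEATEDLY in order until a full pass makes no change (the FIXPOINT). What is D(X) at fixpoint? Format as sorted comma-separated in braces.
Answer: {4,5,7}

Derivation:
pass 0 (initial): D(X)={3,4,5,7}
pass 1: X {3,4,5,7}->{4,5,7}; Z {3,4,5,6,7}->{3,4,5,6}
pass 2: no change
Fixpoint after 2 passes: D(X) = {4,5,7}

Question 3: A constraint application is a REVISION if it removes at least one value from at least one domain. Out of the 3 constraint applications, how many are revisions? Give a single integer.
Constraint 1 (Y != Z) on D(Y)={3,4,6,7} D(Z)={3,4,5,6,7}: no change => not a revision
Constraint 2 (Z < X) on D(Z)={3,4,5,6,7} D(X)={3,4,5,7}: Z {3,4,5,6,7}->{3,4,5,6}; X {3,4,5,7}->{4,5,7} => REVISION
Constraint 3 (W != Z) on D(W)={3,4,5,6,7} D(Z)={3,4,5,6}: no change => not a revision
Total revisions = 1

Answer: 1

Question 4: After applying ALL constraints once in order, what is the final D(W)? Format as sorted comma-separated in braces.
Constraint 1 (Y != Z) on D(Y)={3,4,6,7} D(Z)={3,4,5,6,7}: no change
Constraint 2 (Z < X) on D(Z)={3,4,5,6,7} D(X)={3,4,5,7}: Z {3,4,5,6,7}->{3,4,5,6}; X {3,4,5,7}->{4,5,7}
Constraint 3 (W != Z) on D(W)={3,4,5,6,7} D(Z)={3,4,5,6}: no change
So after all 3 constraints: D(W) = {3,4,5,6,7}

Answer: {3,4,5,6,7}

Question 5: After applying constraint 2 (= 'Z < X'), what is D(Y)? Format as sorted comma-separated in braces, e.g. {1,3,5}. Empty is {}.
Answer: {3,4,6,7}

Derivation:
Constraint 1 (Y != Z) on D(Y)={3,4,6,7} D(Z)={3,4,5,6,7}: no change
Constraint 2 (Z < X) on D(Z)={3,4,5,6,7} D(X)={3,4,5,7}: Z {3,4,5,6,7}->{3,4,5,6}; X {3,4,5,7}->{4,5,7}
So after constraint 2: D(Y) = {3,4,6,7}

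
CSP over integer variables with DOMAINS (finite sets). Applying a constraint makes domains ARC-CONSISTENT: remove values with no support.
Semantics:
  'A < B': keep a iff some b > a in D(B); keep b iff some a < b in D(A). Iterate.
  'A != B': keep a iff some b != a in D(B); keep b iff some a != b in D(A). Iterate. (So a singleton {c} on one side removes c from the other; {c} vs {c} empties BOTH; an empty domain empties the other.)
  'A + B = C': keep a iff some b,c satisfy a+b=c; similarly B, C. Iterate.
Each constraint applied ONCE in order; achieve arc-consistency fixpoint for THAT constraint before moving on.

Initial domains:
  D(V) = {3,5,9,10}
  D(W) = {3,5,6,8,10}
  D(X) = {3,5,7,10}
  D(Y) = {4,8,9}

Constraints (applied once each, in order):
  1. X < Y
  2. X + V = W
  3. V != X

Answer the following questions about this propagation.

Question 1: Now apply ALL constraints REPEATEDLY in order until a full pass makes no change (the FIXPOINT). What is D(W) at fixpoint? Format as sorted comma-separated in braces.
pass 0 (initial): D(W)={3,5,6,8,10}
pass 1: V {3,5,9,10}->{3,5}; W {3,5,6,8,10}->{6,8,10}; X {3,5,7,10}->{3,5,7}
pass 2: no change
Fixpoint after 2 passes: D(W) = {6,8,10}

Answer: {6,8,10}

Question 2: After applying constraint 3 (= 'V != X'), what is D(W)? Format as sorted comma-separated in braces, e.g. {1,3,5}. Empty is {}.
Answer: {6,8,10}

Derivation:
Constraint 1 (X < Y) on D(X)={3,5,7,10} D(Y)={4,8,9}: X {3,5,7,10}->{3,5,7}
Constraint 2 (X + V = W) on D(X)={3,5,7} D(V)={3,5,9,10} D(W)={3,5,6,8,10}: V {3,5,9,10}->{3,5}; W {3,5,6,8,10}->{6,8,10}
Constraint 3 (V != X) on D(V)={3,5} D(X)={3,5,7}: no change
So after constraint 3: D(W) = {6,8,10}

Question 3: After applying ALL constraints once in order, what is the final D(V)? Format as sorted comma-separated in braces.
Constraint 1 (X < Y) on D(X)={3,5,7,10} D(Y)={4,8,9}: X {3,5,7,10}->{3,5,7}
Constraint 2 (X + V = W) on D(X)={3,5,7} D(V)={3,5,9,10} D(W)={3,5,6,8,10}: V {3,5,9,10}->{3,5}; W {3,5,6,8,10}->{6,8,10}
Constraint 3 (V != X) on D(V)={3,5} D(X)={3,5,7}: no change
So after all 3 constraints: D(V) = {3,5}

Answer: {3,5}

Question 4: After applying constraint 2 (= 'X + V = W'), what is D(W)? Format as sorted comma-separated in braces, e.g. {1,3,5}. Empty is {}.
Constraint 1 (X < Y) on D(X)={3,5,7,10} D(Y)={4,8,9}: X {3,5,7,10}->{3,5,7}
Constraint 2 (X + V = W) on D(X)={3,5,7} D(V)={3,5,9,10} D(W)={3,5,6,8,10}: V {3,5,9,10}->{3,5}; W {3,5,6,8,10}->{6,8,10}
So after constraint 2: D(W) = {6,8,10}

Answer: {6,8,10}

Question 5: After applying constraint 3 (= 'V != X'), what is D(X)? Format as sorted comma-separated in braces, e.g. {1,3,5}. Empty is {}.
Answer: {3,5,7}

Derivation:
Constraint 1 (X < Y) on D(X)={3,5,7,10} D(Y)={4,8,9}: X {3,5,7,10}->{3,5,7}
Constraint 2 (X + V = W) on D(X)={3,5,7} D(V)={3,5,9,10} D(W)={3,5,6,8,10}: V {3,5,9,10}->{3,5}; W {3,5,6,8,10}->{6,8,10}
Constraint 3 (V != X) on D(V)={3,5} D(X)={3,5,7}: no change
So after constraint 3: D(X) = {3,5,7}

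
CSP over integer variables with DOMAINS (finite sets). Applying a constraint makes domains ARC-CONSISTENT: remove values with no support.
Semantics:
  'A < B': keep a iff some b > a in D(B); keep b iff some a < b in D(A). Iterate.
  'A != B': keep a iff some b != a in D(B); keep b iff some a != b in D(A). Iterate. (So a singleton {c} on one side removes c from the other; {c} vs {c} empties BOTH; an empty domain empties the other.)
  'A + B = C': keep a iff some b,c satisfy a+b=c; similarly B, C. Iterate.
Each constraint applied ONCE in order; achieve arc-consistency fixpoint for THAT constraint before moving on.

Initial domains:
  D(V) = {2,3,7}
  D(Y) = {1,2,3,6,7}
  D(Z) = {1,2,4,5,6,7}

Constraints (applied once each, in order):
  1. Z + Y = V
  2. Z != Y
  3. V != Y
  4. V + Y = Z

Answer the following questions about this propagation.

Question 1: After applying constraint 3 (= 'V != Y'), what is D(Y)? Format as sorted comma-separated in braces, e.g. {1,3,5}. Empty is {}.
Answer: {1,2,3,6}

Derivation:
Constraint 1 (Z + Y = V) on D(Z)={1,2,4,5,6,7} D(Y)={1,2,3,6,7} D(V)={2,3,7}: Z {1,2,4,5,6,7}->{1,2,4,5,6}; Y {1,2,3,6,7}->{1,2,3,6}
Constraint 2 (Z != Y) on D(Z)={1,2,4,5,6} D(Y)={1,2,3,6}: no change
Constraint 3 (V != Y) on D(V)={2,3,7} D(Y)={1,2,3,6}: no change
So after constraint 3: D(Y) = {1,2,3,6}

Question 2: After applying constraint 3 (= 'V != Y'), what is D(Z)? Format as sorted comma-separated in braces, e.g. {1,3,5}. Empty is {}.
Constraint 1 (Z + Y = V) on D(Z)={1,2,4,5,6,7} D(Y)={1,2,3,6,7} D(V)={2,3,7}: Z {1,2,4,5,6,7}->{1,2,4,5,6}; Y {1,2,3,6,7}->{1,2,3,6}
Constraint 2 (Z != Y) on D(Z)={1,2,4,5,6} D(Y)={1,2,3,6}: no change
Constraint 3 (V != Y) on D(V)={2,3,7} D(Y)={1,2,3,6}: no change
So after constraint 3: D(Z) = {1,2,4,5,6}

Answer: {1,2,4,5,6}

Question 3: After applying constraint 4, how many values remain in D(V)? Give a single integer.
Answer: 2

Derivation:
Constraint 1 (Z + Y = V) on D(Z)={1,2,4,5,6,7} D(Y)={1,2,3,6,7} D(V)={2,3,7}: Z {1,2,4,5,6,7}->{1,2,4,5,6}; Y {1,2,3,6,7}->{1,2,3,6}
Constraint 2 (Z != Y) on D(Z)={1,2,4,5,6} D(Y)={1,2,3,6}: no change
Constraint 3 (V != Y) on D(V)={2,3,7} D(Y)={1,2,3,6}: no change
Constraint 4 (V + Y = Z) on D(V)={2,3,7} D(Y)={1,2,3,6} D(Z)={1,2,4,5,6}: V {2,3,7}->{2,3}; Y {1,2,3,6}->{1,2,3}; Z {1,2,4,5,6}->{4,5,6}
So after constraint 4: D(V)={2,3}, size = 2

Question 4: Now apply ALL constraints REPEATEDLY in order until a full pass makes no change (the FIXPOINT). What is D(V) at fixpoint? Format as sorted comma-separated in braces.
Answer: {}

Derivation:
pass 0 (initial): D(V)={2,3,7}
pass 1: V {2,3,7}->{2,3}; Y {1,2,3,6,7}->{1,2,3}; Z {1,2,4,5,6,7}->{4,5,6}
pass 2: V {2,3}->{}; Y {1,2,3}->{}; Z {4,5,6}->{}
pass 3: no change
Fixpoint after 3 passes: D(V) = {}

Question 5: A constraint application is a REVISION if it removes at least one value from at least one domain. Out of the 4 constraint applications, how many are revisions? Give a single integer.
Answer: 2

Derivation:
Constraint 1 (Z + Y = V) on D(Z)={1,2,4,5,6,7} D(Y)={1,2,3,6,7} D(V)={2,3,7}: Z {1,2,4,5,6,7}->{1,2,4,5,6}; Y {1,2,3,6,7}->{1,2,3,6} => REVISION
Constraint 2 (Z != Y) on D(Z)={1,2,4,5,6} D(Y)={1,2,3,6}: no change => not a revision
Constraint 3 (V != Y) on D(V)={2,3,7} D(Y)={1,2,3,6}: no change => not a revision
Constraint 4 (V + Y = Z) on D(V)={2,3,7} D(Y)={1,2,3,6} D(Z)={1,2,4,5,6}: V {2,3,7}->{2,3}; Y {1,2,3,6}->{1,2,3}; Z {1,2,4,5,6}->{4,5,6} => REVISION
Total revisions = 2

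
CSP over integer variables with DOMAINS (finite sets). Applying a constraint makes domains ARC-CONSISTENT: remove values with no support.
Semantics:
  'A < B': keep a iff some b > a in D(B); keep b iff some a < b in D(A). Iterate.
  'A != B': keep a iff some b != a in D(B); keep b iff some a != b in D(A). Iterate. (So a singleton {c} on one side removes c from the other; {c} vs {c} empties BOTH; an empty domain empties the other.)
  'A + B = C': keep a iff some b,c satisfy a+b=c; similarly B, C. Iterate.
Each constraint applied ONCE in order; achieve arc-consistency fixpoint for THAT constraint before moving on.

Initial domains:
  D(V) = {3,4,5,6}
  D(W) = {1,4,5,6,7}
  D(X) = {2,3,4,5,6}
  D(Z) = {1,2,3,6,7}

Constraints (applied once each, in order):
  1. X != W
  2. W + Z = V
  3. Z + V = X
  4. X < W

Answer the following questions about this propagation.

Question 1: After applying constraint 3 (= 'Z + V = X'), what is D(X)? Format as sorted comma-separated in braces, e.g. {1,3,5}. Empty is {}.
Answer: {4,5,6}

Derivation:
Constraint 1 (X != W) on D(X)={2,3,4,5,6} D(W)={1,4,5,6,7}: no change
Constraint 2 (W + Z = V) on D(W)={1,4,5,6,7} D(Z)={1,2,3,6,7} D(V)={3,4,5,6}: W {1,4,5,6,7}->{1,4,5}; Z {1,2,3,6,7}->{1,2,3}
Constraint 3 (Z + V = X) on D(Z)={1,2,3} D(V)={3,4,5,6} D(X)={2,3,4,5,6}: V {3,4,5,6}->{3,4,5}; X {2,3,4,5,6}->{4,5,6}
So after constraint 3: D(X) = {4,5,6}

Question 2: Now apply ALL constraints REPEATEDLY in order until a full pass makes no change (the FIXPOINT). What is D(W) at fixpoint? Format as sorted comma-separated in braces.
pass 0 (initial): D(W)={1,4,5,6,7}
pass 1: V {3,4,5,6}->{3,4,5}; W {1,4,5,6,7}->{5}; X {2,3,4,5,6}->{4}; Z {1,2,3,6,7}->{1,2,3}
pass 2: V {3,4,5}->{}; W {5}->{}; X {4}->{}; Z {1,2,3}->{}
pass 3: no change
Fixpoint after 3 passes: D(W) = {}

Answer: {}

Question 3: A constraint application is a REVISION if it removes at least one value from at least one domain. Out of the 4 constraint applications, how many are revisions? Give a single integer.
Constraint 1 (X != W) on D(X)={2,3,4,5,6} D(W)={1,4,5,6,7}: no change => not a revision
Constraint 2 (W + Z = V) on D(W)={1,4,5,6,7} D(Z)={1,2,3,6,7} D(V)={3,4,5,6}: W {1,4,5,6,7}->{1,4,5}; Z {1,2,3,6,7}->{1,2,3} => REVISION
Constraint 3 (Z + V = X) on D(Z)={1,2,3} D(V)={3,4,5,6} D(X)={2,3,4,5,6}: V {3,4,5,6}->{3,4,5}; X {2,3,4,5,6}->{4,5,6} => REVISION
Constraint 4 (X < W) on D(X)={4,5,6} D(W)={1,4,5}: X {4,5,6}->{4}; W {1,4,5}->{5} => REVISION
Total revisions = 3

Answer: 3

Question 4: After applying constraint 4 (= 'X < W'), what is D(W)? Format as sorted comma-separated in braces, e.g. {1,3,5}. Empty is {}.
Constraint 1 (X != W) on D(X)={2,3,4,5,6} D(W)={1,4,5,6,7}: no change
Constraint 2 (W + Z = V) on D(W)={1,4,5,6,7} D(Z)={1,2,3,6,7} D(V)={3,4,5,6}: W {1,4,5,6,7}->{1,4,5}; Z {1,2,3,6,7}->{1,2,3}
Constraint 3 (Z + V = X) on D(Z)={1,2,3} D(V)={3,4,5,6} D(X)={2,3,4,5,6}: V {3,4,5,6}->{3,4,5}; X {2,3,4,5,6}->{4,5,6}
Constraint 4 (X < W) on D(X)={4,5,6} D(W)={1,4,5}: X {4,5,6}->{4}; W {1,4,5}->{5}
So after constraint 4: D(W) = {5}

Answer: {5}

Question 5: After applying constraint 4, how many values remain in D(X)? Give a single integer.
Constraint 1 (X != W) on D(X)={2,3,4,5,6} D(W)={1,4,5,6,7}: no change
Constraint 2 (W + Z = V) on D(W)={1,4,5,6,7} D(Z)={1,2,3,6,7} D(V)={3,4,5,6}: W {1,4,5,6,7}->{1,4,5}; Z {1,2,3,6,7}->{1,2,3}
Constraint 3 (Z + V = X) on D(Z)={1,2,3} D(V)={3,4,5,6} D(X)={2,3,4,5,6}: V {3,4,5,6}->{3,4,5}; X {2,3,4,5,6}->{4,5,6}
Constraint 4 (X < W) on D(X)={4,5,6} D(W)={1,4,5}: X {4,5,6}->{4}; W {1,4,5}->{5}
So after constraint 4: D(X)={4}, size = 1

Answer: 1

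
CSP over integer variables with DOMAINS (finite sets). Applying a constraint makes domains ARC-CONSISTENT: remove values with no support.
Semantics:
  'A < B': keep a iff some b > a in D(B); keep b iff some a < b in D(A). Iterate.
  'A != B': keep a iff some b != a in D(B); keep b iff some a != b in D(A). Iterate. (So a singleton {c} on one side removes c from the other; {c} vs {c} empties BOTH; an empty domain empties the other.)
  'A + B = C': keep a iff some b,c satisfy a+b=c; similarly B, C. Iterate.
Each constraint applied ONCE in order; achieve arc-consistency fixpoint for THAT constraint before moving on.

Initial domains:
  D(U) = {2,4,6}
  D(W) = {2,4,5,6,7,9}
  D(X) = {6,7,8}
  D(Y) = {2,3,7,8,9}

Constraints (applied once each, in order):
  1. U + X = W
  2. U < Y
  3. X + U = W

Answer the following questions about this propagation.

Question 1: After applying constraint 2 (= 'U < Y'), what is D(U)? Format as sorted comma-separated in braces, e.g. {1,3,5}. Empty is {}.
Constraint 1 (U + X = W) on D(U)={2,4,6} D(X)={6,7,8} D(W)={2,4,5,6,7,9}: U {2,4,6}->{2}; X {6,7,8}->{7}; W {2,4,5,6,7,9}->{9}
Constraint 2 (U < Y) on D(U)={2} D(Y)={2,3,7,8,9}: Y {2,3,7,8,9}->{3,7,8,9}
So after constraint 2: D(U) = {2}

Answer: {2}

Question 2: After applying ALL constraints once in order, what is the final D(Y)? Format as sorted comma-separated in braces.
Constraint 1 (U + X = W) on D(U)={2,4,6} D(X)={6,7,8} D(W)={2,4,5,6,7,9}: U {2,4,6}->{2}; X {6,7,8}->{7}; W {2,4,5,6,7,9}->{9}
Constraint 2 (U < Y) on D(U)={2} D(Y)={2,3,7,8,9}: Y {2,3,7,8,9}->{3,7,8,9}
Constraint 3 (X + U = W) on D(X)={7} D(U)={2} D(W)={9}: no change
So after all 3 constraints: D(Y) = {3,7,8,9}

Answer: {3,7,8,9}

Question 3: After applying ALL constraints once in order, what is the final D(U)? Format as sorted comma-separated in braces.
Answer: {2}

Derivation:
Constraint 1 (U + X = W) on D(U)={2,4,6} D(X)={6,7,8} D(W)={2,4,5,6,7,9}: U {2,4,6}->{2}; X {6,7,8}->{7}; W {2,4,5,6,7,9}->{9}
Constraint 2 (U < Y) on D(U)={2} D(Y)={2,3,7,8,9}: Y {2,3,7,8,9}->{3,7,8,9}
Constraint 3 (X + U = W) on D(X)={7} D(U)={2} D(W)={9}: no change
So after all 3 constraints: D(U) = {2}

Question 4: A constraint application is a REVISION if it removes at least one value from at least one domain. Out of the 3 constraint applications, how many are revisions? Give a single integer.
Constraint 1 (U + X = W) on D(U)={2,4,6} D(X)={6,7,8} D(W)={2,4,5,6,7,9}: U {2,4,6}->{2}; X {6,7,8}->{7}; W {2,4,5,6,7,9}->{9} => REVISION
Constraint 2 (U < Y) on D(U)={2} D(Y)={2,3,7,8,9}: Y {2,3,7,8,9}->{3,7,8,9} => REVISION
Constraint 3 (X + U = W) on D(X)={7} D(U)={2} D(W)={9}: no change => not a revision
Total revisions = 2

Answer: 2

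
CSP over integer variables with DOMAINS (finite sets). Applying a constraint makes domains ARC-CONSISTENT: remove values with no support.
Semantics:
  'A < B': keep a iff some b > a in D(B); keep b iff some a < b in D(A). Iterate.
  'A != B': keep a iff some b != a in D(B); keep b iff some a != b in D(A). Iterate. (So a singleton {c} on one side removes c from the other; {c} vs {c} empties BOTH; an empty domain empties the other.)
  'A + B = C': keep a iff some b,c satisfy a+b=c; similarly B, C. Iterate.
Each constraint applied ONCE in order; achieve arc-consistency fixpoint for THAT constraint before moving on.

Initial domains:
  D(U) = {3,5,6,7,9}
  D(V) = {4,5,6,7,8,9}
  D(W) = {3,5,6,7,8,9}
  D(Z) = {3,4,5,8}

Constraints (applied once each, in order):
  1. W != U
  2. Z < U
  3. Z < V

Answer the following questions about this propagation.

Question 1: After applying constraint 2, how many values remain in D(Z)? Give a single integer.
Constraint 1 (W != U) on D(W)={3,5,6,7,8,9} D(U)={3,5,6,7,9}: no change
Constraint 2 (Z < U) on D(Z)={3,4,5,8} D(U)={3,5,6,7,9}: U {3,5,6,7,9}->{5,6,7,9}
So after constraint 2: D(Z)={3,4,5,8}, size = 4

Answer: 4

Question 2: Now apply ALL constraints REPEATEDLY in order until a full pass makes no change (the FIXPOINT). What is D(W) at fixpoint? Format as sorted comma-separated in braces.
pass 0 (initial): D(W)={3,5,6,7,8,9}
pass 1: U {3,5,6,7,9}->{5,6,7,9}
pass 2: no change
Fixpoint after 2 passes: D(W) = {3,5,6,7,8,9}

Answer: {3,5,6,7,8,9}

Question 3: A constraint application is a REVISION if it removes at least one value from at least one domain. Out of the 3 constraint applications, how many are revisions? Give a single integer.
Answer: 1

Derivation:
Constraint 1 (W != U) on D(W)={3,5,6,7,8,9} D(U)={3,5,6,7,9}: no change => not a revision
Constraint 2 (Z < U) on D(Z)={3,4,5,8} D(U)={3,5,6,7,9}: U {3,5,6,7,9}->{5,6,7,9} => REVISION
Constraint 3 (Z < V) on D(Z)={3,4,5,8} D(V)={4,5,6,7,8,9}: no change => not a revision
Total revisions = 1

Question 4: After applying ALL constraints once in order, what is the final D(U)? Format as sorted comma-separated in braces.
Answer: {5,6,7,9}

Derivation:
Constraint 1 (W != U) on D(W)={3,5,6,7,8,9} D(U)={3,5,6,7,9}: no change
Constraint 2 (Z < U) on D(Z)={3,4,5,8} D(U)={3,5,6,7,9}: U {3,5,6,7,9}->{5,6,7,9}
Constraint 3 (Z < V) on D(Z)={3,4,5,8} D(V)={4,5,6,7,8,9}: no change
So after all 3 constraints: D(U) = {5,6,7,9}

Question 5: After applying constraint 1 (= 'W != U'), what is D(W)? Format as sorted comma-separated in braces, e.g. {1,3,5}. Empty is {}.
Constraint 1 (W != U) on D(W)={3,5,6,7,8,9} D(U)={3,5,6,7,9}: no change
So after constraint 1: D(W) = {3,5,6,7,8,9}

Answer: {3,5,6,7,8,9}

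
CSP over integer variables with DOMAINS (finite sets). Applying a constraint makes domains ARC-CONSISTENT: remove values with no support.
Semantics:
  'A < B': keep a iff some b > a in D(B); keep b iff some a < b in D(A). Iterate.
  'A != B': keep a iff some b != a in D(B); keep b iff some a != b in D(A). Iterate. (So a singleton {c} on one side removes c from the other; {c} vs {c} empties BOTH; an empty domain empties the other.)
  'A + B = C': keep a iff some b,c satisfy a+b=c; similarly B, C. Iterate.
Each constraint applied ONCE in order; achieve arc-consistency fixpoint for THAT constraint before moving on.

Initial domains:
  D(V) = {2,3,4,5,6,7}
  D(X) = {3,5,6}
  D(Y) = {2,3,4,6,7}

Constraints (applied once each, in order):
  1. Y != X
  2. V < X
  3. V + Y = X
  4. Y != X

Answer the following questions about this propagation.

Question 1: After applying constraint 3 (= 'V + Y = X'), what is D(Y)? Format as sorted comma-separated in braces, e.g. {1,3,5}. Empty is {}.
Answer: {2,3,4}

Derivation:
Constraint 1 (Y != X) on D(Y)={2,3,4,6,7} D(X)={3,5,6}: no change
Constraint 2 (V < X) on D(V)={2,3,4,5,6,7} D(X)={3,5,6}: V {2,3,4,5,6,7}->{2,3,4,5}
Constraint 3 (V + Y = X) on D(V)={2,3,4,5} D(Y)={2,3,4,6,7} D(X)={3,5,6}: V {2,3,4,5}->{2,3,4}; Y {2,3,4,6,7}->{2,3,4}; X {3,5,6}->{5,6}
So after constraint 3: D(Y) = {2,3,4}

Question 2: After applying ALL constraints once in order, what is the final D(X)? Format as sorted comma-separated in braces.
Answer: {5,6}

Derivation:
Constraint 1 (Y != X) on D(Y)={2,3,4,6,7} D(X)={3,5,6}: no change
Constraint 2 (V < X) on D(V)={2,3,4,5,6,7} D(X)={3,5,6}: V {2,3,4,5,6,7}->{2,3,4,5}
Constraint 3 (V + Y = X) on D(V)={2,3,4,5} D(Y)={2,3,4,6,7} D(X)={3,5,6}: V {2,3,4,5}->{2,3,4}; Y {2,3,4,6,7}->{2,3,4}; X {3,5,6}->{5,6}
Constraint 4 (Y != X) on D(Y)={2,3,4} D(X)={5,6}: no change
So after all 4 constraints: D(X) = {5,6}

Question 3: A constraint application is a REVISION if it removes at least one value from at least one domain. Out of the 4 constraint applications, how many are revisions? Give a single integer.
Answer: 2

Derivation:
Constraint 1 (Y != X) on D(Y)={2,3,4,6,7} D(X)={3,5,6}: no change => not a revision
Constraint 2 (V < X) on D(V)={2,3,4,5,6,7} D(X)={3,5,6}: V {2,3,4,5,6,7}->{2,3,4,5} => REVISION
Constraint 3 (V + Y = X) on D(V)={2,3,4,5} D(Y)={2,3,4,6,7} D(X)={3,5,6}: V {2,3,4,5}->{2,3,4}; Y {2,3,4,6,7}->{2,3,4}; X {3,5,6}->{5,6} => REVISION
Constraint 4 (Y != X) on D(Y)={2,3,4} D(X)={5,6}: no change => not a revision
Total revisions = 2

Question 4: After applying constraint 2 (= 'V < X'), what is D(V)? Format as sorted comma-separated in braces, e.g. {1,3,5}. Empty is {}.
Answer: {2,3,4,5}

Derivation:
Constraint 1 (Y != X) on D(Y)={2,3,4,6,7} D(X)={3,5,6}: no change
Constraint 2 (V < X) on D(V)={2,3,4,5,6,7} D(X)={3,5,6}: V {2,3,4,5,6,7}->{2,3,4,5}
So after constraint 2: D(V) = {2,3,4,5}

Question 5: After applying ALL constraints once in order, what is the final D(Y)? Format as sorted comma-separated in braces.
Constraint 1 (Y != X) on D(Y)={2,3,4,6,7} D(X)={3,5,6}: no change
Constraint 2 (V < X) on D(V)={2,3,4,5,6,7} D(X)={3,5,6}: V {2,3,4,5,6,7}->{2,3,4,5}
Constraint 3 (V + Y = X) on D(V)={2,3,4,5} D(Y)={2,3,4,6,7} D(X)={3,5,6}: V {2,3,4,5}->{2,3,4}; Y {2,3,4,6,7}->{2,3,4}; X {3,5,6}->{5,6}
Constraint 4 (Y != X) on D(Y)={2,3,4} D(X)={5,6}: no change
So after all 4 constraints: D(Y) = {2,3,4}

Answer: {2,3,4}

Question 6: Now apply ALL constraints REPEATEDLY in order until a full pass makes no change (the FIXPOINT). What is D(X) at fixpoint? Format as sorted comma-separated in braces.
Answer: {5,6}

Derivation:
pass 0 (initial): D(X)={3,5,6}
pass 1: V {2,3,4,5,6,7}->{2,3,4}; X {3,5,6}->{5,6}; Y {2,3,4,6,7}->{2,3,4}
pass 2: no change
Fixpoint after 2 passes: D(X) = {5,6}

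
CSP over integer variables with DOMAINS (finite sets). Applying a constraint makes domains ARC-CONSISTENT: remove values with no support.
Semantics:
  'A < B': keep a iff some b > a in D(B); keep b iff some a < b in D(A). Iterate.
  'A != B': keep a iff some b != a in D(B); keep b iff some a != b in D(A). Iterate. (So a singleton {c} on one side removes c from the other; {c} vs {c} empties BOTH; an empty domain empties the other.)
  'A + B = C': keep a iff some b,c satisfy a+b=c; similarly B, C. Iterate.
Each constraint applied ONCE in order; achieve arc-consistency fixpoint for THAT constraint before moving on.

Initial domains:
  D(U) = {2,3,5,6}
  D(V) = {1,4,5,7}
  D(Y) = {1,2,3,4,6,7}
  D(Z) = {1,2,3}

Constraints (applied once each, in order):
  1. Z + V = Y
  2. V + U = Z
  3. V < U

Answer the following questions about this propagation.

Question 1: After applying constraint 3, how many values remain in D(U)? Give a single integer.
Constraint 1 (Z + V = Y) on D(Z)={1,2,3} D(V)={1,4,5,7} D(Y)={1,2,3,4,6,7}: V {1,4,5,7}->{1,4,5}; Y {1,2,3,4,6,7}->{2,3,4,6,7}
Constraint 2 (V + U = Z) on D(V)={1,4,5} D(U)={2,3,5,6} D(Z)={1,2,3}: V {1,4,5}->{1}; U {2,3,5,6}->{2}; Z {1,2,3}->{3}
Constraint 3 (V < U) on D(V)={1} D(U)={2}: no change
So after constraint 3: D(U)={2}, size = 1

Answer: 1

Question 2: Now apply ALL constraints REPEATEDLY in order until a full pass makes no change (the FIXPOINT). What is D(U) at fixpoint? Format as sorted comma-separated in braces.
Answer: {2}

Derivation:
pass 0 (initial): D(U)={2,3,5,6}
pass 1: U {2,3,5,6}->{2}; V {1,4,5,7}->{1}; Y {1,2,3,4,6,7}->{2,3,4,6,7}; Z {1,2,3}->{3}
pass 2: Y {2,3,4,6,7}->{4}
pass 3: no change
Fixpoint after 3 passes: D(U) = {2}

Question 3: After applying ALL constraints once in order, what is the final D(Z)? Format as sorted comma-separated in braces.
Constraint 1 (Z + V = Y) on D(Z)={1,2,3} D(V)={1,4,5,7} D(Y)={1,2,3,4,6,7}: V {1,4,5,7}->{1,4,5}; Y {1,2,3,4,6,7}->{2,3,4,6,7}
Constraint 2 (V + U = Z) on D(V)={1,4,5} D(U)={2,3,5,6} D(Z)={1,2,3}: V {1,4,5}->{1}; U {2,3,5,6}->{2}; Z {1,2,3}->{3}
Constraint 3 (V < U) on D(V)={1} D(U)={2}: no change
So after all 3 constraints: D(Z) = {3}

Answer: {3}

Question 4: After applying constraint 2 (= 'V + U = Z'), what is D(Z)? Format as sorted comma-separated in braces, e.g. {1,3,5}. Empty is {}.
Constraint 1 (Z + V = Y) on D(Z)={1,2,3} D(V)={1,4,5,7} D(Y)={1,2,3,4,6,7}: V {1,4,5,7}->{1,4,5}; Y {1,2,3,4,6,7}->{2,3,4,6,7}
Constraint 2 (V + U = Z) on D(V)={1,4,5} D(U)={2,3,5,6} D(Z)={1,2,3}: V {1,4,5}->{1}; U {2,3,5,6}->{2}; Z {1,2,3}->{3}
So after constraint 2: D(Z) = {3}

Answer: {3}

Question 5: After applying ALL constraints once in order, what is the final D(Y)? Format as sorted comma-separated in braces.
Constraint 1 (Z + V = Y) on D(Z)={1,2,3} D(V)={1,4,5,7} D(Y)={1,2,3,4,6,7}: V {1,4,5,7}->{1,4,5}; Y {1,2,3,4,6,7}->{2,3,4,6,7}
Constraint 2 (V + U = Z) on D(V)={1,4,5} D(U)={2,3,5,6} D(Z)={1,2,3}: V {1,4,5}->{1}; U {2,3,5,6}->{2}; Z {1,2,3}->{3}
Constraint 3 (V < U) on D(V)={1} D(U)={2}: no change
So after all 3 constraints: D(Y) = {2,3,4,6,7}

Answer: {2,3,4,6,7}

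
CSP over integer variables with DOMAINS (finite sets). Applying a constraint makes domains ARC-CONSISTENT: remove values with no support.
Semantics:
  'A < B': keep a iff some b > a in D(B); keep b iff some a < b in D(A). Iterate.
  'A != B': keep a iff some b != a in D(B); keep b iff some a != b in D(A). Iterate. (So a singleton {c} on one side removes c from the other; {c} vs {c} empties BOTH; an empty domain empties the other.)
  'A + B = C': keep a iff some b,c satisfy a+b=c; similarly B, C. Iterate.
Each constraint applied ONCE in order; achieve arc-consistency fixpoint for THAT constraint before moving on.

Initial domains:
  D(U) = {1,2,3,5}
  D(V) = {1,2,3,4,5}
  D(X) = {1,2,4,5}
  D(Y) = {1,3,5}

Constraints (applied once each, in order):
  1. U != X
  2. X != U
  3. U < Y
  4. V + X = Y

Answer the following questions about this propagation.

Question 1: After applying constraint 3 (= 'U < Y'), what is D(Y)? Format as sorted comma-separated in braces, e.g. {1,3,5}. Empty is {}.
Constraint 1 (U != X) on D(U)={1,2,3,5} D(X)={1,2,4,5}: no change
Constraint 2 (X != U) on D(X)={1,2,4,5} D(U)={1,2,3,5}: no change
Constraint 3 (U < Y) on D(U)={1,2,3,5} D(Y)={1,3,5}: U {1,2,3,5}->{1,2,3}; Y {1,3,5}->{3,5}
So after constraint 3: D(Y) = {3,5}

Answer: {3,5}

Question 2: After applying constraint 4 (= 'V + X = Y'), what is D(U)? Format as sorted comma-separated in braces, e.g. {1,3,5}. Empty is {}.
Answer: {1,2,3}

Derivation:
Constraint 1 (U != X) on D(U)={1,2,3,5} D(X)={1,2,4,5}: no change
Constraint 2 (X != U) on D(X)={1,2,4,5} D(U)={1,2,3,5}: no change
Constraint 3 (U < Y) on D(U)={1,2,3,5} D(Y)={1,3,5}: U {1,2,3,5}->{1,2,3}; Y {1,3,5}->{3,5}
Constraint 4 (V + X = Y) on D(V)={1,2,3,4,5} D(X)={1,2,4,5} D(Y)={3,5}: V {1,2,3,4,5}->{1,2,3,4}; X {1,2,4,5}->{1,2,4}
So after constraint 4: D(U) = {1,2,3}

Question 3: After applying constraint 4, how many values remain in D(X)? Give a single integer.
Answer: 3

Derivation:
Constraint 1 (U != X) on D(U)={1,2,3,5} D(X)={1,2,4,5}: no change
Constraint 2 (X != U) on D(X)={1,2,4,5} D(U)={1,2,3,5}: no change
Constraint 3 (U < Y) on D(U)={1,2,3,5} D(Y)={1,3,5}: U {1,2,3,5}->{1,2,3}; Y {1,3,5}->{3,5}
Constraint 4 (V + X = Y) on D(V)={1,2,3,4,5} D(X)={1,2,4,5} D(Y)={3,5}: V {1,2,3,4,5}->{1,2,3,4}; X {1,2,4,5}->{1,2,4}
So after constraint 4: D(X)={1,2,4}, size = 3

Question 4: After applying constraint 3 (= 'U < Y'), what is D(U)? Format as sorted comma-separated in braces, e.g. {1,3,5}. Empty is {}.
Constraint 1 (U != X) on D(U)={1,2,3,5} D(X)={1,2,4,5}: no change
Constraint 2 (X != U) on D(X)={1,2,4,5} D(U)={1,2,3,5}: no change
Constraint 3 (U < Y) on D(U)={1,2,3,5} D(Y)={1,3,5}: U {1,2,3,5}->{1,2,3}; Y {1,3,5}->{3,5}
So after constraint 3: D(U) = {1,2,3}

Answer: {1,2,3}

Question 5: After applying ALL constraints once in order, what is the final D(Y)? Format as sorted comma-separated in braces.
Constraint 1 (U != X) on D(U)={1,2,3,5} D(X)={1,2,4,5}: no change
Constraint 2 (X != U) on D(X)={1,2,4,5} D(U)={1,2,3,5}: no change
Constraint 3 (U < Y) on D(U)={1,2,3,5} D(Y)={1,3,5}: U {1,2,3,5}->{1,2,3}; Y {1,3,5}->{3,5}
Constraint 4 (V + X = Y) on D(V)={1,2,3,4,5} D(X)={1,2,4,5} D(Y)={3,5}: V {1,2,3,4,5}->{1,2,3,4}; X {1,2,4,5}->{1,2,4}
So after all 4 constraints: D(Y) = {3,5}

Answer: {3,5}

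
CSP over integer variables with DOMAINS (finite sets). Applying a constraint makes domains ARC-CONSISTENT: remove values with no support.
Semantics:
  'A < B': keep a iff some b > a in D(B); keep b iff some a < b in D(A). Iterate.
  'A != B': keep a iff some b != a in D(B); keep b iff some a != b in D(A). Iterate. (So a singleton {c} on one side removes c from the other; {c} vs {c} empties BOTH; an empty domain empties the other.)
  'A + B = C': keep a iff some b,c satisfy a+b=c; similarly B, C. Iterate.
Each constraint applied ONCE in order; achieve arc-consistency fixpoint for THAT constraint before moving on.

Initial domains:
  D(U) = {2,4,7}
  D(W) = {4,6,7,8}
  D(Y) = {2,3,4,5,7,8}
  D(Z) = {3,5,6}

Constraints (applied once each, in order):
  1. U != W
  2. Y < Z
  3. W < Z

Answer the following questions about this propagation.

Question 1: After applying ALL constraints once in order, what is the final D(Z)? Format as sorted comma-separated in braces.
Constraint 1 (U != W) on D(U)={2,4,7} D(W)={4,6,7,8}: no change
Constraint 2 (Y < Z) on D(Y)={2,3,4,5,7,8} D(Z)={3,5,6}: Y {2,3,4,5,7,8}->{2,3,4,5}
Constraint 3 (W < Z) on D(W)={4,6,7,8} D(Z)={3,5,6}: W {4,6,7,8}->{4}; Z {3,5,6}->{5,6}
So after all 3 constraints: D(Z) = {5,6}

Answer: {5,6}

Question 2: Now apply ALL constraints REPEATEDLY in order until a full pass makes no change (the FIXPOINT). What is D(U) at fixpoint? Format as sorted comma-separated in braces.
pass 0 (initial): D(U)={2,4,7}
pass 1: W {4,6,7,8}->{4}; Y {2,3,4,5,7,8}->{2,3,4,5}; Z {3,5,6}->{5,6}
pass 2: U {2,4,7}->{2,7}
pass 3: no change
Fixpoint after 3 passes: D(U) = {2,7}

Answer: {2,7}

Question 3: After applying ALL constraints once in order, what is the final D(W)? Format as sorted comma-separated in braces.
Answer: {4}

Derivation:
Constraint 1 (U != W) on D(U)={2,4,7} D(W)={4,6,7,8}: no change
Constraint 2 (Y < Z) on D(Y)={2,3,4,5,7,8} D(Z)={3,5,6}: Y {2,3,4,5,7,8}->{2,3,4,5}
Constraint 3 (W < Z) on D(W)={4,6,7,8} D(Z)={3,5,6}: W {4,6,7,8}->{4}; Z {3,5,6}->{5,6}
So after all 3 constraints: D(W) = {4}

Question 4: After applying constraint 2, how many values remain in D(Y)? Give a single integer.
Answer: 4

Derivation:
Constraint 1 (U != W) on D(U)={2,4,7} D(W)={4,6,7,8}: no change
Constraint 2 (Y < Z) on D(Y)={2,3,4,5,7,8} D(Z)={3,5,6}: Y {2,3,4,5,7,8}->{2,3,4,5}
So after constraint 2: D(Y)={2,3,4,5}, size = 4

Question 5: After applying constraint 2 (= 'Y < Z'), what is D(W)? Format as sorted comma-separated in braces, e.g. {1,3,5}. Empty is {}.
Constraint 1 (U != W) on D(U)={2,4,7} D(W)={4,6,7,8}: no change
Constraint 2 (Y < Z) on D(Y)={2,3,4,5,7,8} D(Z)={3,5,6}: Y {2,3,4,5,7,8}->{2,3,4,5}
So after constraint 2: D(W) = {4,6,7,8}

Answer: {4,6,7,8}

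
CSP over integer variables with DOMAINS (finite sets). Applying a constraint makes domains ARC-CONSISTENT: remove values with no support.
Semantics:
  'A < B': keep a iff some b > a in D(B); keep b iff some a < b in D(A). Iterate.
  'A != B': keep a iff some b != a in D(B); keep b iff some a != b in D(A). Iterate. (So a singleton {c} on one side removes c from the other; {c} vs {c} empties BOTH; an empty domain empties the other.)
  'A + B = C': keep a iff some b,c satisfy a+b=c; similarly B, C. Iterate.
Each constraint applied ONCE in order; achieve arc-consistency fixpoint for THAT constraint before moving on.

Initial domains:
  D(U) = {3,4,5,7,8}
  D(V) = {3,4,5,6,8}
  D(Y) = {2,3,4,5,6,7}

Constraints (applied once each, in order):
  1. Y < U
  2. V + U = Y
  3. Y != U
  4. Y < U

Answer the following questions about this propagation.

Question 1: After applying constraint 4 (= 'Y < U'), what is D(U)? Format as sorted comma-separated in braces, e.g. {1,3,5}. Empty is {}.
Answer: {}

Derivation:
Constraint 1 (Y < U) on D(Y)={2,3,4,5,6,7} D(U)={3,4,5,7,8}: no change
Constraint 2 (V + U = Y) on D(V)={3,4,5,6,8} D(U)={3,4,5,7,8} D(Y)={2,3,4,5,6,7}: V {3,4,5,6,8}->{3,4}; U {3,4,5,7,8}->{3,4}; Y {2,3,4,5,6,7}->{6,7}
Constraint 3 (Y != U) on D(Y)={6,7} D(U)={3,4}: no change
Constraint 4 (Y < U) on D(Y)={6,7} D(U)={3,4}: Y {6,7}->{}; U {3,4}->{}
So after constraint 4: D(U) = {}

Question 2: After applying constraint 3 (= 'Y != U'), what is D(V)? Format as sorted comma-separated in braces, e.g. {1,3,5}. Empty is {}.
Constraint 1 (Y < U) on D(Y)={2,3,4,5,6,7} D(U)={3,4,5,7,8}: no change
Constraint 2 (V + U = Y) on D(V)={3,4,5,6,8} D(U)={3,4,5,7,8} D(Y)={2,3,4,5,6,7}: V {3,4,5,6,8}->{3,4}; U {3,4,5,7,8}->{3,4}; Y {2,3,4,5,6,7}->{6,7}
Constraint 3 (Y != U) on D(Y)={6,7} D(U)={3,4}: no change
So after constraint 3: D(V) = {3,4}

Answer: {3,4}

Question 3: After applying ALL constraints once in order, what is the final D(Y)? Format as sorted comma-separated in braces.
Answer: {}

Derivation:
Constraint 1 (Y < U) on D(Y)={2,3,4,5,6,7} D(U)={3,4,5,7,8}: no change
Constraint 2 (V + U = Y) on D(V)={3,4,5,6,8} D(U)={3,4,5,7,8} D(Y)={2,3,4,5,6,7}: V {3,4,5,6,8}->{3,4}; U {3,4,5,7,8}->{3,4}; Y {2,3,4,5,6,7}->{6,7}
Constraint 3 (Y != U) on D(Y)={6,7} D(U)={3,4}: no change
Constraint 4 (Y < U) on D(Y)={6,7} D(U)={3,4}: Y {6,7}->{}; U {3,4}->{}
So after all 4 constraints: D(Y) = {}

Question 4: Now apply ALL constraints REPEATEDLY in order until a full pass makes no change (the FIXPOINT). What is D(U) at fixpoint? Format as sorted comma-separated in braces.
Answer: {}

Derivation:
pass 0 (initial): D(U)={3,4,5,7,8}
pass 1: U {3,4,5,7,8}->{}; V {3,4,5,6,8}->{3,4}; Y {2,3,4,5,6,7}->{}
pass 2: V {3,4}->{}
pass 3: no change
Fixpoint after 3 passes: D(U) = {}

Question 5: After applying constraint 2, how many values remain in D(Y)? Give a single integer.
Answer: 2

Derivation:
Constraint 1 (Y < U) on D(Y)={2,3,4,5,6,7} D(U)={3,4,5,7,8}: no change
Constraint 2 (V + U = Y) on D(V)={3,4,5,6,8} D(U)={3,4,5,7,8} D(Y)={2,3,4,5,6,7}: V {3,4,5,6,8}->{3,4}; U {3,4,5,7,8}->{3,4}; Y {2,3,4,5,6,7}->{6,7}
So after constraint 2: D(Y)={6,7}, size = 2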